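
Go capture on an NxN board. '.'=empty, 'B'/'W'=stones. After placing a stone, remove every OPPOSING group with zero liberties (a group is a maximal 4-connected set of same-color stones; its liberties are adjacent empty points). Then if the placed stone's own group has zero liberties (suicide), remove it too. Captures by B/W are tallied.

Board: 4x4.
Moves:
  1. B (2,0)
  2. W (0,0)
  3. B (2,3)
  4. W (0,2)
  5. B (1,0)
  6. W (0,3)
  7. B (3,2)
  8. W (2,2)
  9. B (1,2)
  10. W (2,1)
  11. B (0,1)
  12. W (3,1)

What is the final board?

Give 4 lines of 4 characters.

Move 1: B@(2,0) -> caps B=0 W=0
Move 2: W@(0,0) -> caps B=0 W=0
Move 3: B@(2,3) -> caps B=0 W=0
Move 4: W@(0,2) -> caps B=0 W=0
Move 5: B@(1,0) -> caps B=0 W=0
Move 6: W@(0,3) -> caps B=0 W=0
Move 7: B@(3,2) -> caps B=0 W=0
Move 8: W@(2,2) -> caps B=0 W=0
Move 9: B@(1,2) -> caps B=0 W=0
Move 10: W@(2,1) -> caps B=0 W=0
Move 11: B@(0,1) -> caps B=1 W=0
Move 12: W@(3,1) -> caps B=1 W=0

Answer: .BWW
B.B.
BWWB
.WB.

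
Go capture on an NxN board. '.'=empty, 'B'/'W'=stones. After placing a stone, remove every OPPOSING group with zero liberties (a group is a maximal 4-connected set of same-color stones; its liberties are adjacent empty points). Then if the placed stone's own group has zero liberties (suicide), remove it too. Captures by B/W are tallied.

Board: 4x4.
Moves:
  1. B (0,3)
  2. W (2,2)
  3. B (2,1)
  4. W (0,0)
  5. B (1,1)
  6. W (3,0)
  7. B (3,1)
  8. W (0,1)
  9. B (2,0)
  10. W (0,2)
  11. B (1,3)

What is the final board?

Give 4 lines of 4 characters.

Answer: WWWB
.B.B
BBW.
.B..

Derivation:
Move 1: B@(0,3) -> caps B=0 W=0
Move 2: W@(2,2) -> caps B=0 W=0
Move 3: B@(2,1) -> caps B=0 W=0
Move 4: W@(0,0) -> caps B=0 W=0
Move 5: B@(1,1) -> caps B=0 W=0
Move 6: W@(3,0) -> caps B=0 W=0
Move 7: B@(3,1) -> caps B=0 W=0
Move 8: W@(0,1) -> caps B=0 W=0
Move 9: B@(2,0) -> caps B=1 W=0
Move 10: W@(0,2) -> caps B=1 W=0
Move 11: B@(1,3) -> caps B=1 W=0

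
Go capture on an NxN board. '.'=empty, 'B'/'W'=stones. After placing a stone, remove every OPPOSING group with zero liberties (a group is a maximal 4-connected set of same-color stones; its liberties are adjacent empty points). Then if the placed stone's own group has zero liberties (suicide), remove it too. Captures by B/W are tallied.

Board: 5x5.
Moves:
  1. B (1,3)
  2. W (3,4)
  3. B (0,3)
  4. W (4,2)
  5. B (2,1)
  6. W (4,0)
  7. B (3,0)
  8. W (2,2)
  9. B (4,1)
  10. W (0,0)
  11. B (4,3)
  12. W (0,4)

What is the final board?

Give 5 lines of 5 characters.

Answer: W..BW
...B.
.BW..
B...W
.BWB.

Derivation:
Move 1: B@(1,3) -> caps B=0 W=0
Move 2: W@(3,4) -> caps B=0 W=0
Move 3: B@(0,3) -> caps B=0 W=0
Move 4: W@(4,2) -> caps B=0 W=0
Move 5: B@(2,1) -> caps B=0 W=0
Move 6: W@(4,0) -> caps B=0 W=0
Move 7: B@(3,0) -> caps B=0 W=0
Move 8: W@(2,2) -> caps B=0 W=0
Move 9: B@(4,1) -> caps B=1 W=0
Move 10: W@(0,0) -> caps B=1 W=0
Move 11: B@(4,3) -> caps B=1 W=0
Move 12: W@(0,4) -> caps B=1 W=0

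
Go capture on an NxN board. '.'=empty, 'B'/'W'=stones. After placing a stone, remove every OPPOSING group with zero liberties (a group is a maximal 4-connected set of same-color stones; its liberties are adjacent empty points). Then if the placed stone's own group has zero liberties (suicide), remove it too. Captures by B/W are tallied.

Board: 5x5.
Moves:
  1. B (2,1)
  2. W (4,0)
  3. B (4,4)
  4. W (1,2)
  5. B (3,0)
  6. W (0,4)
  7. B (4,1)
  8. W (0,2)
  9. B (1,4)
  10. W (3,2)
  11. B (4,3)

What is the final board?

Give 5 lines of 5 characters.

Move 1: B@(2,1) -> caps B=0 W=0
Move 2: W@(4,0) -> caps B=0 W=0
Move 3: B@(4,4) -> caps B=0 W=0
Move 4: W@(1,2) -> caps B=0 W=0
Move 5: B@(3,0) -> caps B=0 W=0
Move 6: W@(0,4) -> caps B=0 W=0
Move 7: B@(4,1) -> caps B=1 W=0
Move 8: W@(0,2) -> caps B=1 W=0
Move 9: B@(1,4) -> caps B=1 W=0
Move 10: W@(3,2) -> caps B=1 W=0
Move 11: B@(4,3) -> caps B=1 W=0

Answer: ..W.W
..W.B
.B...
B.W..
.B.BB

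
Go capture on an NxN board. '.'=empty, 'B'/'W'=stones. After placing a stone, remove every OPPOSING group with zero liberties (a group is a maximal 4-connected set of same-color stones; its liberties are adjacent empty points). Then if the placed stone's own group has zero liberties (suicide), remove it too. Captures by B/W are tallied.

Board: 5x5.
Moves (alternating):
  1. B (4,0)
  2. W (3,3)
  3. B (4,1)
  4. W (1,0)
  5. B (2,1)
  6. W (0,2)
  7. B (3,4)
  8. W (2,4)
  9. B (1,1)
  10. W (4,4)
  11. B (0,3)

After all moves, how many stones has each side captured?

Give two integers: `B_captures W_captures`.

Answer: 0 1

Derivation:
Move 1: B@(4,0) -> caps B=0 W=0
Move 2: W@(3,3) -> caps B=0 W=0
Move 3: B@(4,1) -> caps B=0 W=0
Move 4: W@(1,0) -> caps B=0 W=0
Move 5: B@(2,1) -> caps B=0 W=0
Move 6: W@(0,2) -> caps B=0 W=0
Move 7: B@(3,4) -> caps B=0 W=0
Move 8: W@(2,4) -> caps B=0 W=0
Move 9: B@(1,1) -> caps B=0 W=0
Move 10: W@(4,4) -> caps B=0 W=1
Move 11: B@(0,3) -> caps B=0 W=1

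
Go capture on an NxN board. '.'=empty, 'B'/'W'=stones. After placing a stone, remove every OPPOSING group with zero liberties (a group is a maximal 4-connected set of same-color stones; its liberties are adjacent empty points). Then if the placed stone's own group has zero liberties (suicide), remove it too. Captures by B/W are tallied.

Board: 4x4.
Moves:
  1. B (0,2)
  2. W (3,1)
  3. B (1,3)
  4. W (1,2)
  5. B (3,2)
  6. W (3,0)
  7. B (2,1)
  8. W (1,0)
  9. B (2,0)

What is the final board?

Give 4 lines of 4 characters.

Move 1: B@(0,2) -> caps B=0 W=0
Move 2: W@(3,1) -> caps B=0 W=0
Move 3: B@(1,3) -> caps B=0 W=0
Move 4: W@(1,2) -> caps B=0 W=0
Move 5: B@(3,2) -> caps B=0 W=0
Move 6: W@(3,0) -> caps B=0 W=0
Move 7: B@(2,1) -> caps B=0 W=0
Move 8: W@(1,0) -> caps B=0 W=0
Move 9: B@(2,0) -> caps B=2 W=0

Answer: ..B.
W.WB
BB..
..B.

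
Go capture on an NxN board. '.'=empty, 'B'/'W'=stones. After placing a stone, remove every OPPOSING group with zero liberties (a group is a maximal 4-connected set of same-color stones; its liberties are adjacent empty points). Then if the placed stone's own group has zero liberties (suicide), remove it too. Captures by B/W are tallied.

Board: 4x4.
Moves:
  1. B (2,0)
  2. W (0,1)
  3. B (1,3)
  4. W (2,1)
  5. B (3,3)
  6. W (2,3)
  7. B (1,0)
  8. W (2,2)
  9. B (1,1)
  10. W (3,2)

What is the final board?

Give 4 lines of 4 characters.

Answer: .W..
BB.B
BWWW
..W.

Derivation:
Move 1: B@(2,0) -> caps B=0 W=0
Move 2: W@(0,1) -> caps B=0 W=0
Move 3: B@(1,3) -> caps B=0 W=0
Move 4: W@(2,1) -> caps B=0 W=0
Move 5: B@(3,3) -> caps B=0 W=0
Move 6: W@(2,3) -> caps B=0 W=0
Move 7: B@(1,0) -> caps B=0 W=0
Move 8: W@(2,2) -> caps B=0 W=0
Move 9: B@(1,1) -> caps B=0 W=0
Move 10: W@(3,2) -> caps B=0 W=1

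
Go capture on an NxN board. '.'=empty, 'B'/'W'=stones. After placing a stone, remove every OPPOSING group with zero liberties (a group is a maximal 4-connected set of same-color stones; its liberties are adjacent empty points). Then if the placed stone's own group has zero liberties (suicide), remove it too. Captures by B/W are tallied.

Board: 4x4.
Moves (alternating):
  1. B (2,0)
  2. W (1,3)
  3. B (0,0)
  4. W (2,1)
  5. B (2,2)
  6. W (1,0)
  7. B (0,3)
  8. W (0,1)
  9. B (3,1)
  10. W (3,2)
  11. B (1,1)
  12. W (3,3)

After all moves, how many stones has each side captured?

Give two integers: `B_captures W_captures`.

Answer: 1 1

Derivation:
Move 1: B@(2,0) -> caps B=0 W=0
Move 2: W@(1,3) -> caps B=0 W=0
Move 3: B@(0,0) -> caps B=0 W=0
Move 4: W@(2,1) -> caps B=0 W=0
Move 5: B@(2,2) -> caps B=0 W=0
Move 6: W@(1,0) -> caps B=0 W=0
Move 7: B@(0,3) -> caps B=0 W=0
Move 8: W@(0,1) -> caps B=0 W=1
Move 9: B@(3,1) -> caps B=0 W=1
Move 10: W@(3,2) -> caps B=0 W=1
Move 11: B@(1,1) -> caps B=1 W=1
Move 12: W@(3,3) -> caps B=1 W=1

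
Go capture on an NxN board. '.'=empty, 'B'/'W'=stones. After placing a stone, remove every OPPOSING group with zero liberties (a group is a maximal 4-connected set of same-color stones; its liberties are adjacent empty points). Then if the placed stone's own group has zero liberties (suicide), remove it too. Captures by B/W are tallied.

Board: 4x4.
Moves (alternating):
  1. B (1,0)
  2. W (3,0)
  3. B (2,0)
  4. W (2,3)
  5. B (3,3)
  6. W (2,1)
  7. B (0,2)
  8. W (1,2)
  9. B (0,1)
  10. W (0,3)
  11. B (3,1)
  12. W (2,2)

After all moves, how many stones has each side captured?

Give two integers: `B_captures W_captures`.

Answer: 1 0

Derivation:
Move 1: B@(1,0) -> caps B=0 W=0
Move 2: W@(3,0) -> caps B=0 W=0
Move 3: B@(2,0) -> caps B=0 W=0
Move 4: W@(2,3) -> caps B=0 W=0
Move 5: B@(3,3) -> caps B=0 W=0
Move 6: W@(2,1) -> caps B=0 W=0
Move 7: B@(0,2) -> caps B=0 W=0
Move 8: W@(1,2) -> caps B=0 W=0
Move 9: B@(0,1) -> caps B=0 W=0
Move 10: W@(0,3) -> caps B=0 W=0
Move 11: B@(3,1) -> caps B=1 W=0
Move 12: W@(2,2) -> caps B=1 W=0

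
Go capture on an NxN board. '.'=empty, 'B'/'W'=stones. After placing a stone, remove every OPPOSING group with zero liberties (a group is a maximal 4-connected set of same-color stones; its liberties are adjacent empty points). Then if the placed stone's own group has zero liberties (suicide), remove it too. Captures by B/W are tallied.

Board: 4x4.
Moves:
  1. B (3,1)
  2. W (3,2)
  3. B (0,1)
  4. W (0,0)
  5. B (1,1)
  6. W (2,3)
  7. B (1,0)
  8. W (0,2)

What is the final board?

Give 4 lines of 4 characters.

Answer: .BW.
BB..
...W
.BW.

Derivation:
Move 1: B@(3,1) -> caps B=0 W=0
Move 2: W@(3,2) -> caps B=0 W=0
Move 3: B@(0,1) -> caps B=0 W=0
Move 4: W@(0,0) -> caps B=0 W=0
Move 5: B@(1,1) -> caps B=0 W=0
Move 6: W@(2,3) -> caps B=0 W=0
Move 7: B@(1,0) -> caps B=1 W=0
Move 8: W@(0,2) -> caps B=1 W=0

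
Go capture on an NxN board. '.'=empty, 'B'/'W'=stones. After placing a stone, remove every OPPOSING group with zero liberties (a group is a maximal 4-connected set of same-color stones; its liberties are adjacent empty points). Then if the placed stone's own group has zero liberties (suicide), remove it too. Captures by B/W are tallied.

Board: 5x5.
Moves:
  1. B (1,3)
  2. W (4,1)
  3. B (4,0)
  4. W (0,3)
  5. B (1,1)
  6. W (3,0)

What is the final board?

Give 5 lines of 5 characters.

Move 1: B@(1,3) -> caps B=0 W=0
Move 2: W@(4,1) -> caps B=0 W=0
Move 3: B@(4,0) -> caps B=0 W=0
Move 4: W@(0,3) -> caps B=0 W=0
Move 5: B@(1,1) -> caps B=0 W=0
Move 6: W@(3,0) -> caps B=0 W=1

Answer: ...W.
.B.B.
.....
W....
.W...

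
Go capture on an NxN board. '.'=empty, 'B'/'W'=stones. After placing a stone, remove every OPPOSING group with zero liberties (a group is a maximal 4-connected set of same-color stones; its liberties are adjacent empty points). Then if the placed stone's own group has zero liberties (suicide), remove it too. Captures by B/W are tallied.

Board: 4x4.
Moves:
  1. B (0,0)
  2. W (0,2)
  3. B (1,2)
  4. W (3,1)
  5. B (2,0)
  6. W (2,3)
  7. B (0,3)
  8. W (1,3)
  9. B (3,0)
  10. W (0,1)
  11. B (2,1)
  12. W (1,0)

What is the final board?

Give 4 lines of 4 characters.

Move 1: B@(0,0) -> caps B=0 W=0
Move 2: W@(0,2) -> caps B=0 W=0
Move 3: B@(1,2) -> caps B=0 W=0
Move 4: W@(3,1) -> caps B=0 W=0
Move 5: B@(2,0) -> caps B=0 W=0
Move 6: W@(2,3) -> caps B=0 W=0
Move 7: B@(0,3) -> caps B=0 W=0
Move 8: W@(1,3) -> caps B=0 W=1
Move 9: B@(3,0) -> caps B=0 W=1
Move 10: W@(0,1) -> caps B=0 W=1
Move 11: B@(2,1) -> caps B=0 W=1
Move 12: W@(1,0) -> caps B=0 W=2

Answer: .WW.
W.BW
BB.W
BW..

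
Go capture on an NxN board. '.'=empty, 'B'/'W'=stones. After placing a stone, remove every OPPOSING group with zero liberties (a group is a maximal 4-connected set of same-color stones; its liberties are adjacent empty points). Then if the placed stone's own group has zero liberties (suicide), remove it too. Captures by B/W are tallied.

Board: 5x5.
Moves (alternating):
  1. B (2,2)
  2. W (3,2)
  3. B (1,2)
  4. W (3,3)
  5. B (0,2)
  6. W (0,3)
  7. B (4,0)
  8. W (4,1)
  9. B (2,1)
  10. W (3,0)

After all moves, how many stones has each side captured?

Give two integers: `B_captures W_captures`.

Answer: 0 1

Derivation:
Move 1: B@(2,2) -> caps B=0 W=0
Move 2: W@(3,2) -> caps B=0 W=0
Move 3: B@(1,2) -> caps B=0 W=0
Move 4: W@(3,3) -> caps B=0 W=0
Move 5: B@(0,2) -> caps B=0 W=0
Move 6: W@(0,3) -> caps B=0 W=0
Move 7: B@(4,0) -> caps B=0 W=0
Move 8: W@(4,1) -> caps B=0 W=0
Move 9: B@(2,1) -> caps B=0 W=0
Move 10: W@(3,0) -> caps B=0 W=1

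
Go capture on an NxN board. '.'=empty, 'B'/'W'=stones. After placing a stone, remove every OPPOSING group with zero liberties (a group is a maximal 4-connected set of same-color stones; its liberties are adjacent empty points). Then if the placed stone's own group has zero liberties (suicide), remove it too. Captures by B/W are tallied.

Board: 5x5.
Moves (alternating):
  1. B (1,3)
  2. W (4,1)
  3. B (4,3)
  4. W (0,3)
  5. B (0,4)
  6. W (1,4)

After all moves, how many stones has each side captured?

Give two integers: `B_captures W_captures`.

Move 1: B@(1,3) -> caps B=0 W=0
Move 2: W@(4,1) -> caps B=0 W=0
Move 3: B@(4,3) -> caps B=0 W=0
Move 4: W@(0,3) -> caps B=0 W=0
Move 5: B@(0,4) -> caps B=0 W=0
Move 6: W@(1,4) -> caps B=0 W=1

Answer: 0 1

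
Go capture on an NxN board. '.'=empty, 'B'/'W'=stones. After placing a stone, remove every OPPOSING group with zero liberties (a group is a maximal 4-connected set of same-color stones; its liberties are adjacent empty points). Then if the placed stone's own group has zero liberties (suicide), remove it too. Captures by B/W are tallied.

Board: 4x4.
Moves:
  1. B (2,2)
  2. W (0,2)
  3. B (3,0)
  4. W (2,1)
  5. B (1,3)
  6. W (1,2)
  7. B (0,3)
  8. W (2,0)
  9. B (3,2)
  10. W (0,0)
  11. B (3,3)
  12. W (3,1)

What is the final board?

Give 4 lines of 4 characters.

Answer: W.WB
..WB
WWB.
.WBB

Derivation:
Move 1: B@(2,2) -> caps B=0 W=0
Move 2: W@(0,2) -> caps B=0 W=0
Move 3: B@(3,0) -> caps B=0 W=0
Move 4: W@(2,1) -> caps B=0 W=0
Move 5: B@(1,3) -> caps B=0 W=0
Move 6: W@(1,2) -> caps B=0 W=0
Move 7: B@(0,3) -> caps B=0 W=0
Move 8: W@(2,0) -> caps B=0 W=0
Move 9: B@(3,2) -> caps B=0 W=0
Move 10: W@(0,0) -> caps B=0 W=0
Move 11: B@(3,3) -> caps B=0 W=0
Move 12: W@(3,1) -> caps B=0 W=1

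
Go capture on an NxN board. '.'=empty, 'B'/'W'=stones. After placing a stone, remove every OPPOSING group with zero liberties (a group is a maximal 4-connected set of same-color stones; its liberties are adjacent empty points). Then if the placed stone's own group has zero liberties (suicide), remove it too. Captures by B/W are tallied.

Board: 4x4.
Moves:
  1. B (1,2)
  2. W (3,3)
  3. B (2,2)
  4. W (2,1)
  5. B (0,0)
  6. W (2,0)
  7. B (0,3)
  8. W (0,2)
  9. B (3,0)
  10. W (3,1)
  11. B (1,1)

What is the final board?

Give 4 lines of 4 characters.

Move 1: B@(1,2) -> caps B=0 W=0
Move 2: W@(3,3) -> caps B=0 W=0
Move 3: B@(2,2) -> caps B=0 W=0
Move 4: W@(2,1) -> caps B=0 W=0
Move 5: B@(0,0) -> caps B=0 W=0
Move 6: W@(2,0) -> caps B=0 W=0
Move 7: B@(0,3) -> caps B=0 W=0
Move 8: W@(0,2) -> caps B=0 W=0
Move 9: B@(3,0) -> caps B=0 W=0
Move 10: W@(3,1) -> caps B=0 W=1
Move 11: B@(1,1) -> caps B=0 W=1

Answer: B.WB
.BB.
WWB.
.W.W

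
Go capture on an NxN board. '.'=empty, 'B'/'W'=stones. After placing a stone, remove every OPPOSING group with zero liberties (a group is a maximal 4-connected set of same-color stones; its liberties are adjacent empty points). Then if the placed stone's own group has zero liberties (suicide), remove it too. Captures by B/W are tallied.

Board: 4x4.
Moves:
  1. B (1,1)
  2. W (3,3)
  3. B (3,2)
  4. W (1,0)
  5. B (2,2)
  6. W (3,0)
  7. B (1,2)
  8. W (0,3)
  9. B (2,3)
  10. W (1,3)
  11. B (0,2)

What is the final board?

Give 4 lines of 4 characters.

Move 1: B@(1,1) -> caps B=0 W=0
Move 2: W@(3,3) -> caps B=0 W=0
Move 3: B@(3,2) -> caps B=0 W=0
Move 4: W@(1,0) -> caps B=0 W=0
Move 5: B@(2,2) -> caps B=0 W=0
Move 6: W@(3,0) -> caps B=0 W=0
Move 7: B@(1,2) -> caps B=0 W=0
Move 8: W@(0,3) -> caps B=0 W=0
Move 9: B@(2,3) -> caps B=1 W=0
Move 10: W@(1,3) -> caps B=1 W=0
Move 11: B@(0,2) -> caps B=3 W=0

Answer: ..B.
WBB.
..BB
W.B.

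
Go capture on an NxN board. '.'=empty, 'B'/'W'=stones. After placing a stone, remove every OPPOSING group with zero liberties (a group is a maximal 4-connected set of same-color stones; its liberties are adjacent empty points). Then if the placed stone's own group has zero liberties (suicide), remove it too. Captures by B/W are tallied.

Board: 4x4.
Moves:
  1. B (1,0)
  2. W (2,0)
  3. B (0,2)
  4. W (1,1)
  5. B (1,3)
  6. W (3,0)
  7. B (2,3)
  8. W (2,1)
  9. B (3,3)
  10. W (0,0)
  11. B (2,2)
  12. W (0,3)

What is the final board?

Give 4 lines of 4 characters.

Move 1: B@(1,0) -> caps B=0 W=0
Move 2: W@(2,0) -> caps B=0 W=0
Move 3: B@(0,2) -> caps B=0 W=0
Move 4: W@(1,1) -> caps B=0 W=0
Move 5: B@(1,3) -> caps B=0 W=0
Move 6: W@(3,0) -> caps B=0 W=0
Move 7: B@(2,3) -> caps B=0 W=0
Move 8: W@(2,1) -> caps B=0 W=0
Move 9: B@(3,3) -> caps B=0 W=0
Move 10: W@(0,0) -> caps B=0 W=1
Move 11: B@(2,2) -> caps B=0 W=1
Move 12: W@(0,3) -> caps B=0 W=1

Answer: W.B.
.W.B
WWBB
W..B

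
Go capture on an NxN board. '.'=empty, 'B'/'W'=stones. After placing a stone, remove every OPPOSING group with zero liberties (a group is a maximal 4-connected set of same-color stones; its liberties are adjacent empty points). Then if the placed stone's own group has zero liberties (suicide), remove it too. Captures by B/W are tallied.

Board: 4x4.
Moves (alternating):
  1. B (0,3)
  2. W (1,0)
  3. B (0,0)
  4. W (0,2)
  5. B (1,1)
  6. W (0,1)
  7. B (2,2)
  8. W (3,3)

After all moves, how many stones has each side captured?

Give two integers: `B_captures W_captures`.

Answer: 0 1

Derivation:
Move 1: B@(0,3) -> caps B=0 W=0
Move 2: W@(1,0) -> caps B=0 W=0
Move 3: B@(0,0) -> caps B=0 W=0
Move 4: W@(0,2) -> caps B=0 W=0
Move 5: B@(1,1) -> caps B=0 W=0
Move 6: W@(0,1) -> caps B=0 W=1
Move 7: B@(2,2) -> caps B=0 W=1
Move 8: W@(3,3) -> caps B=0 W=1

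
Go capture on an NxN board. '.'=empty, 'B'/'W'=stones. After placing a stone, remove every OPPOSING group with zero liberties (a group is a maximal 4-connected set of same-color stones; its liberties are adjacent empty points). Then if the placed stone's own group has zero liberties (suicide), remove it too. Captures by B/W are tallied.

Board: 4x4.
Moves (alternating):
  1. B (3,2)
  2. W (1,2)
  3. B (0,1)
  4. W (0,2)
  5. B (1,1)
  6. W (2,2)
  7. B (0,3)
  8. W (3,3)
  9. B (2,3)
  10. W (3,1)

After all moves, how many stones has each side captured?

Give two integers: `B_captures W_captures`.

Answer: 1 0

Derivation:
Move 1: B@(3,2) -> caps B=0 W=0
Move 2: W@(1,2) -> caps B=0 W=0
Move 3: B@(0,1) -> caps B=0 W=0
Move 4: W@(0,2) -> caps B=0 W=0
Move 5: B@(1,1) -> caps B=0 W=0
Move 6: W@(2,2) -> caps B=0 W=0
Move 7: B@(0,3) -> caps B=0 W=0
Move 8: W@(3,3) -> caps B=0 W=0
Move 9: B@(2,3) -> caps B=1 W=0
Move 10: W@(3,1) -> caps B=1 W=0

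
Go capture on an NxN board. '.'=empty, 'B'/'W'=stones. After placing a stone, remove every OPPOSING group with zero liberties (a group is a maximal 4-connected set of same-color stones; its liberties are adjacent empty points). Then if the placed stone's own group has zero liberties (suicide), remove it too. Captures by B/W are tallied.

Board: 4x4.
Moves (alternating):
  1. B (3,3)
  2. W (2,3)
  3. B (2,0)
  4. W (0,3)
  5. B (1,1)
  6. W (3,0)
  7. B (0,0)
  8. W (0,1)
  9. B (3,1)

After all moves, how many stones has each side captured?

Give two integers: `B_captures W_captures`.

Move 1: B@(3,3) -> caps B=0 W=0
Move 2: W@(2,3) -> caps B=0 W=0
Move 3: B@(2,0) -> caps B=0 W=0
Move 4: W@(0,3) -> caps B=0 W=0
Move 5: B@(1,1) -> caps B=0 W=0
Move 6: W@(3,0) -> caps B=0 W=0
Move 7: B@(0,0) -> caps B=0 W=0
Move 8: W@(0,1) -> caps B=0 W=0
Move 9: B@(3,1) -> caps B=1 W=0

Answer: 1 0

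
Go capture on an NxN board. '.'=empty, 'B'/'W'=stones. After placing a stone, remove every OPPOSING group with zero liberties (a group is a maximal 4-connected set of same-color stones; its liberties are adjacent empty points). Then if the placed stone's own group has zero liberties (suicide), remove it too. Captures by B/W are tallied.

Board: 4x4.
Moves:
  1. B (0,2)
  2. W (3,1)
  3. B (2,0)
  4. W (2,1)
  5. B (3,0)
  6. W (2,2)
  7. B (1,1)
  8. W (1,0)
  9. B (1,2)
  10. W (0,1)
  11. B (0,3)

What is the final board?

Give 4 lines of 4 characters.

Move 1: B@(0,2) -> caps B=0 W=0
Move 2: W@(3,1) -> caps B=0 W=0
Move 3: B@(2,0) -> caps B=0 W=0
Move 4: W@(2,1) -> caps B=0 W=0
Move 5: B@(3,0) -> caps B=0 W=0
Move 6: W@(2,2) -> caps B=0 W=0
Move 7: B@(1,1) -> caps B=0 W=0
Move 8: W@(1,0) -> caps B=0 W=2
Move 9: B@(1,2) -> caps B=0 W=2
Move 10: W@(0,1) -> caps B=0 W=2
Move 11: B@(0,3) -> caps B=0 W=2

Answer: .WBB
WBB.
.WW.
.W..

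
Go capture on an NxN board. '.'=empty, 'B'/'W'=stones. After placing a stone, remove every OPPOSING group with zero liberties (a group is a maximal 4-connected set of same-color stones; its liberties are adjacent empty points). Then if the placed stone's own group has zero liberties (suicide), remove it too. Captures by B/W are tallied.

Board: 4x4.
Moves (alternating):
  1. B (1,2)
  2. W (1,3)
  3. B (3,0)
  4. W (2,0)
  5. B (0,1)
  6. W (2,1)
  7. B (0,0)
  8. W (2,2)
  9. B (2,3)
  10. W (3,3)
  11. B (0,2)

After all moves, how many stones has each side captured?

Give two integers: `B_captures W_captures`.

Answer: 0 1

Derivation:
Move 1: B@(1,2) -> caps B=0 W=0
Move 2: W@(1,3) -> caps B=0 W=0
Move 3: B@(3,0) -> caps B=0 W=0
Move 4: W@(2,0) -> caps B=0 W=0
Move 5: B@(0,1) -> caps B=0 W=0
Move 6: W@(2,1) -> caps B=0 W=0
Move 7: B@(0,0) -> caps B=0 W=0
Move 8: W@(2,2) -> caps B=0 W=0
Move 9: B@(2,3) -> caps B=0 W=0
Move 10: W@(3,3) -> caps B=0 W=1
Move 11: B@(0,2) -> caps B=0 W=1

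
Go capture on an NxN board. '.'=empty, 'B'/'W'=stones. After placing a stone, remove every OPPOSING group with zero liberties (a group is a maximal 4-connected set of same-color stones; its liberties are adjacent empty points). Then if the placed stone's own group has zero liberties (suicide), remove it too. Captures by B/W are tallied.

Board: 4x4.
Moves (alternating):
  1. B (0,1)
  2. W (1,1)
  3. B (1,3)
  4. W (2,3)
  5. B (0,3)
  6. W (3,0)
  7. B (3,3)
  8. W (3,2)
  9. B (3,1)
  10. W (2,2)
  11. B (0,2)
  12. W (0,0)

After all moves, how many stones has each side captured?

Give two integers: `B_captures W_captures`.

Move 1: B@(0,1) -> caps B=0 W=0
Move 2: W@(1,1) -> caps B=0 W=0
Move 3: B@(1,3) -> caps B=0 W=0
Move 4: W@(2,3) -> caps B=0 W=0
Move 5: B@(0,3) -> caps B=0 W=0
Move 6: W@(3,0) -> caps B=0 W=0
Move 7: B@(3,3) -> caps B=0 W=0
Move 8: W@(3,2) -> caps B=0 W=1
Move 9: B@(3,1) -> caps B=0 W=1
Move 10: W@(2,2) -> caps B=0 W=1
Move 11: B@(0,2) -> caps B=0 W=1
Move 12: W@(0,0) -> caps B=0 W=1

Answer: 0 1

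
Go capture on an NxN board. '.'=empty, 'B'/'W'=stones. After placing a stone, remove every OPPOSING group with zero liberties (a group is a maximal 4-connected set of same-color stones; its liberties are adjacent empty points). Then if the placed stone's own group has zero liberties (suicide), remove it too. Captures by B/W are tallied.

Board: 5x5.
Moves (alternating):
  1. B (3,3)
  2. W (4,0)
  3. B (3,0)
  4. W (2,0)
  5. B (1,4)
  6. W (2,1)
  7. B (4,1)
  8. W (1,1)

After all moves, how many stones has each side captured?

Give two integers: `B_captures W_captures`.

Answer: 1 0

Derivation:
Move 1: B@(3,3) -> caps B=0 W=0
Move 2: W@(4,0) -> caps B=0 W=0
Move 3: B@(3,0) -> caps B=0 W=0
Move 4: W@(2,0) -> caps B=0 W=0
Move 5: B@(1,4) -> caps B=0 W=0
Move 6: W@(2,1) -> caps B=0 W=0
Move 7: B@(4,1) -> caps B=1 W=0
Move 8: W@(1,1) -> caps B=1 W=0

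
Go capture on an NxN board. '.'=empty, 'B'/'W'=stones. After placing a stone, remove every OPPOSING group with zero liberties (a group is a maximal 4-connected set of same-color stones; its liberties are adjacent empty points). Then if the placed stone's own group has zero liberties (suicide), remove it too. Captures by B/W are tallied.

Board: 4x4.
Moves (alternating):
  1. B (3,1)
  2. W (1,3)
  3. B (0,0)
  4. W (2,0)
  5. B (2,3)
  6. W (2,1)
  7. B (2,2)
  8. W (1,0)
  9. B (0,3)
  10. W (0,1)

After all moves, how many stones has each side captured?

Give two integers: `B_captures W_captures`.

Answer: 0 1

Derivation:
Move 1: B@(3,1) -> caps B=0 W=0
Move 2: W@(1,3) -> caps B=0 W=0
Move 3: B@(0,0) -> caps B=0 W=0
Move 4: W@(2,0) -> caps B=0 W=0
Move 5: B@(2,3) -> caps B=0 W=0
Move 6: W@(2,1) -> caps B=0 W=0
Move 7: B@(2,2) -> caps B=0 W=0
Move 8: W@(1,0) -> caps B=0 W=0
Move 9: B@(0,3) -> caps B=0 W=0
Move 10: W@(0,1) -> caps B=0 W=1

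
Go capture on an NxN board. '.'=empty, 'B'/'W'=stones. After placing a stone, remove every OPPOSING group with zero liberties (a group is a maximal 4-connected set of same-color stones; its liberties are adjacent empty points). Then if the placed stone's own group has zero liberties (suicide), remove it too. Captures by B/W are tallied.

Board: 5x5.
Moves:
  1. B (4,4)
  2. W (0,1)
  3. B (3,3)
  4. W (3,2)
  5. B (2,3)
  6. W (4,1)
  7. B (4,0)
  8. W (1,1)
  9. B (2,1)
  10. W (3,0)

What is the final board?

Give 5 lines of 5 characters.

Answer: .W...
.W...
.B.B.
W.WB.
.W..B

Derivation:
Move 1: B@(4,4) -> caps B=0 W=0
Move 2: W@(0,1) -> caps B=0 W=0
Move 3: B@(3,3) -> caps B=0 W=0
Move 4: W@(3,2) -> caps B=0 W=0
Move 5: B@(2,3) -> caps B=0 W=0
Move 6: W@(4,1) -> caps B=0 W=0
Move 7: B@(4,0) -> caps B=0 W=0
Move 8: W@(1,1) -> caps B=0 W=0
Move 9: B@(2,1) -> caps B=0 W=0
Move 10: W@(3,0) -> caps B=0 W=1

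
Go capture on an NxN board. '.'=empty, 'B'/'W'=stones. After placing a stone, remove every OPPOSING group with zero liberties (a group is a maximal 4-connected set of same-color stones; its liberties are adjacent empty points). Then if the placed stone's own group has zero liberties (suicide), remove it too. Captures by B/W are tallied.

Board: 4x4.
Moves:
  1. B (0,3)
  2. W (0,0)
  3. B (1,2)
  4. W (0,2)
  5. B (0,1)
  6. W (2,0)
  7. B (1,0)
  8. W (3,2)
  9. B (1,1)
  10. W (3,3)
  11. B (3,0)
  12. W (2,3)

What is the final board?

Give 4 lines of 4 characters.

Answer: .B.B
BBB.
W..W
B.WW

Derivation:
Move 1: B@(0,3) -> caps B=0 W=0
Move 2: W@(0,0) -> caps B=0 W=0
Move 3: B@(1,2) -> caps B=0 W=0
Move 4: W@(0,2) -> caps B=0 W=0
Move 5: B@(0,1) -> caps B=1 W=0
Move 6: W@(2,0) -> caps B=1 W=0
Move 7: B@(1,0) -> caps B=2 W=0
Move 8: W@(3,2) -> caps B=2 W=0
Move 9: B@(1,1) -> caps B=2 W=0
Move 10: W@(3,3) -> caps B=2 W=0
Move 11: B@(3,0) -> caps B=2 W=0
Move 12: W@(2,3) -> caps B=2 W=0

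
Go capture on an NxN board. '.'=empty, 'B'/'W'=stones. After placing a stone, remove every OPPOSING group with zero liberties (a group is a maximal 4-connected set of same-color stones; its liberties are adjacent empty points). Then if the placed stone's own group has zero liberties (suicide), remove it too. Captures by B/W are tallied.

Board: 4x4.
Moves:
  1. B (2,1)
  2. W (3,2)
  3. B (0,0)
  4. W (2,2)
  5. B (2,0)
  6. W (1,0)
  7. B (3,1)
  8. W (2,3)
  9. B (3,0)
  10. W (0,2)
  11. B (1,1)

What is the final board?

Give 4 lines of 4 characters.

Move 1: B@(2,1) -> caps B=0 W=0
Move 2: W@(3,2) -> caps B=0 W=0
Move 3: B@(0,0) -> caps B=0 W=0
Move 4: W@(2,2) -> caps B=0 W=0
Move 5: B@(2,0) -> caps B=0 W=0
Move 6: W@(1,0) -> caps B=0 W=0
Move 7: B@(3,1) -> caps B=0 W=0
Move 8: W@(2,3) -> caps B=0 W=0
Move 9: B@(3,0) -> caps B=0 W=0
Move 10: W@(0,2) -> caps B=0 W=0
Move 11: B@(1,1) -> caps B=1 W=0

Answer: B.W.
.B..
BBWW
BBW.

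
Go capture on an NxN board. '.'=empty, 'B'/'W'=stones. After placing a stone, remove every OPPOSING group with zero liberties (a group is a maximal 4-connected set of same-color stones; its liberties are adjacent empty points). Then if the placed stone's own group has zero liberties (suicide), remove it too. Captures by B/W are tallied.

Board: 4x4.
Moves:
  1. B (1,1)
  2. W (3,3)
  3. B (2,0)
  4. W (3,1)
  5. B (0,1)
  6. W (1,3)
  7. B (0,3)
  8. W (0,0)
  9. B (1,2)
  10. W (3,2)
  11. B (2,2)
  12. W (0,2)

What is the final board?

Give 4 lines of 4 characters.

Answer: WBW.
.BBW
B.B.
.WWW

Derivation:
Move 1: B@(1,1) -> caps B=0 W=0
Move 2: W@(3,3) -> caps B=0 W=0
Move 3: B@(2,0) -> caps B=0 W=0
Move 4: W@(3,1) -> caps B=0 W=0
Move 5: B@(0,1) -> caps B=0 W=0
Move 6: W@(1,3) -> caps B=0 W=0
Move 7: B@(0,3) -> caps B=0 W=0
Move 8: W@(0,0) -> caps B=0 W=0
Move 9: B@(1,2) -> caps B=0 W=0
Move 10: W@(3,2) -> caps B=0 W=0
Move 11: B@(2,2) -> caps B=0 W=0
Move 12: W@(0,2) -> caps B=0 W=1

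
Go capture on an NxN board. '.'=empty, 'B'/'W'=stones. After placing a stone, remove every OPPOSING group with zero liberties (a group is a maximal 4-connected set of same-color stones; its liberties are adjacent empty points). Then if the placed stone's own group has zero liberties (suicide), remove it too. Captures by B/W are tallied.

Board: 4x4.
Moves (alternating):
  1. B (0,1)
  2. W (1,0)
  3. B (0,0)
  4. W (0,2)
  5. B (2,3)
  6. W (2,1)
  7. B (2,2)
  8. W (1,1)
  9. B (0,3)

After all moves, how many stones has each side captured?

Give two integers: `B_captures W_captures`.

Move 1: B@(0,1) -> caps B=0 W=0
Move 2: W@(1,0) -> caps B=0 W=0
Move 3: B@(0,0) -> caps B=0 W=0
Move 4: W@(0,2) -> caps B=0 W=0
Move 5: B@(2,3) -> caps B=0 W=0
Move 6: W@(2,1) -> caps B=0 W=0
Move 7: B@(2,2) -> caps B=0 W=0
Move 8: W@(1,1) -> caps B=0 W=2
Move 9: B@(0,3) -> caps B=0 W=2

Answer: 0 2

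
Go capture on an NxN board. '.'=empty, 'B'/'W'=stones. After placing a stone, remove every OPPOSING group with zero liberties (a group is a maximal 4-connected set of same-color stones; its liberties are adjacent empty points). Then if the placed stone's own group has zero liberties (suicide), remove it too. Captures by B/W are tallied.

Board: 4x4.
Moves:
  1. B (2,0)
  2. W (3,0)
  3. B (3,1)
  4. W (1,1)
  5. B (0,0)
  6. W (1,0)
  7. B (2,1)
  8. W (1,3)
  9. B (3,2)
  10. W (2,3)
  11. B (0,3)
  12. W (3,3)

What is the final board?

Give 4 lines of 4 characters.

Move 1: B@(2,0) -> caps B=0 W=0
Move 2: W@(3,0) -> caps B=0 W=0
Move 3: B@(3,1) -> caps B=1 W=0
Move 4: W@(1,1) -> caps B=1 W=0
Move 5: B@(0,0) -> caps B=1 W=0
Move 6: W@(1,0) -> caps B=1 W=0
Move 7: B@(2,1) -> caps B=1 W=0
Move 8: W@(1,3) -> caps B=1 W=0
Move 9: B@(3,2) -> caps B=1 W=0
Move 10: W@(2,3) -> caps B=1 W=0
Move 11: B@(0,3) -> caps B=1 W=0
Move 12: W@(3,3) -> caps B=1 W=0

Answer: B..B
WW.W
BB.W
.BBW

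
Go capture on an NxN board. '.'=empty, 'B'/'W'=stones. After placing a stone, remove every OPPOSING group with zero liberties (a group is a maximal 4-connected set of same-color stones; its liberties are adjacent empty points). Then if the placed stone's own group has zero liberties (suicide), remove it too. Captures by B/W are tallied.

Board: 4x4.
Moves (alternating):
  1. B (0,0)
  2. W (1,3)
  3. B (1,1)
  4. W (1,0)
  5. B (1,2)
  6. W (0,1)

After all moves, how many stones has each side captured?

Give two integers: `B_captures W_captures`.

Answer: 0 1

Derivation:
Move 1: B@(0,0) -> caps B=0 W=0
Move 2: W@(1,3) -> caps B=0 W=0
Move 3: B@(1,1) -> caps B=0 W=0
Move 4: W@(1,0) -> caps B=0 W=0
Move 5: B@(1,2) -> caps B=0 W=0
Move 6: W@(0,1) -> caps B=0 W=1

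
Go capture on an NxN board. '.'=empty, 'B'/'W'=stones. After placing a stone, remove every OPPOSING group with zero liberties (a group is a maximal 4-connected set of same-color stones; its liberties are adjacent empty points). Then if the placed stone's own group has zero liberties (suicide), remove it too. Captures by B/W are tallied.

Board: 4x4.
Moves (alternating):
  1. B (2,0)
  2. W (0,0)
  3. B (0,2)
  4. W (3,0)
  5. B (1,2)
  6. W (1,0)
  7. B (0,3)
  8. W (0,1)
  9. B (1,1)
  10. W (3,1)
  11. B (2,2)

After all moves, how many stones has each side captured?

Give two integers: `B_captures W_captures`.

Move 1: B@(2,0) -> caps B=0 W=0
Move 2: W@(0,0) -> caps B=0 W=0
Move 3: B@(0,2) -> caps B=0 W=0
Move 4: W@(3,0) -> caps B=0 W=0
Move 5: B@(1,2) -> caps B=0 W=0
Move 6: W@(1,0) -> caps B=0 W=0
Move 7: B@(0,3) -> caps B=0 W=0
Move 8: W@(0,1) -> caps B=0 W=0
Move 9: B@(1,1) -> caps B=3 W=0
Move 10: W@(3,1) -> caps B=3 W=0
Move 11: B@(2,2) -> caps B=3 W=0

Answer: 3 0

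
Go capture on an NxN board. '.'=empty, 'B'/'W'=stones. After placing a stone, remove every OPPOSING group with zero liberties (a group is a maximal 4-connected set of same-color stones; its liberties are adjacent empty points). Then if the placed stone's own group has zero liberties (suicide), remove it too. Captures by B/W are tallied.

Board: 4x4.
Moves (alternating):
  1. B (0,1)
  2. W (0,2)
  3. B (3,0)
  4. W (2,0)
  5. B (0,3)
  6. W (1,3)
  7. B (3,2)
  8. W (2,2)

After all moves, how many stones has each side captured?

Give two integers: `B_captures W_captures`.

Answer: 0 1

Derivation:
Move 1: B@(0,1) -> caps B=0 W=0
Move 2: W@(0,2) -> caps B=0 W=0
Move 3: B@(3,0) -> caps B=0 W=0
Move 4: W@(2,0) -> caps B=0 W=0
Move 5: B@(0,3) -> caps B=0 W=0
Move 6: W@(1,3) -> caps B=0 W=1
Move 7: B@(3,2) -> caps B=0 W=1
Move 8: W@(2,2) -> caps B=0 W=1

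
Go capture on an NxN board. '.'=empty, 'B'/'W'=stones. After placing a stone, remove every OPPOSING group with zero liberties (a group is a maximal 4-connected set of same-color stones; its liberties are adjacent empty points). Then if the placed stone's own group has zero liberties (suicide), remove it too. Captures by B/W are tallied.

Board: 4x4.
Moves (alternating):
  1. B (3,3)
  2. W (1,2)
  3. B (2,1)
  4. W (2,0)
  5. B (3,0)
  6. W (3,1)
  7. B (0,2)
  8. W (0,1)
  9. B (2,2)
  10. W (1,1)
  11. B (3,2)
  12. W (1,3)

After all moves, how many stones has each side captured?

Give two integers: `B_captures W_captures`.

Answer: 0 1

Derivation:
Move 1: B@(3,3) -> caps B=0 W=0
Move 2: W@(1,2) -> caps B=0 W=0
Move 3: B@(2,1) -> caps B=0 W=0
Move 4: W@(2,0) -> caps B=0 W=0
Move 5: B@(3,0) -> caps B=0 W=0
Move 6: W@(3,1) -> caps B=0 W=1
Move 7: B@(0,2) -> caps B=0 W=1
Move 8: W@(0,1) -> caps B=0 W=1
Move 9: B@(2,2) -> caps B=0 W=1
Move 10: W@(1,1) -> caps B=0 W=1
Move 11: B@(3,2) -> caps B=0 W=1
Move 12: W@(1,3) -> caps B=0 W=1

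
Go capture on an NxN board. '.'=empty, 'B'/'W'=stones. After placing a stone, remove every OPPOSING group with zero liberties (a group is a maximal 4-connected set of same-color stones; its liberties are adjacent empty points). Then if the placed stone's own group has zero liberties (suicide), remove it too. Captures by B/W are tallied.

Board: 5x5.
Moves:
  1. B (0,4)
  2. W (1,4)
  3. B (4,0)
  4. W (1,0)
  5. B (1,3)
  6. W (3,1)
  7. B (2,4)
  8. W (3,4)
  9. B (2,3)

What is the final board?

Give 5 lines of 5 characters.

Move 1: B@(0,4) -> caps B=0 W=0
Move 2: W@(1,4) -> caps B=0 W=0
Move 3: B@(4,0) -> caps B=0 W=0
Move 4: W@(1,0) -> caps B=0 W=0
Move 5: B@(1,3) -> caps B=0 W=0
Move 6: W@(3,1) -> caps B=0 W=0
Move 7: B@(2,4) -> caps B=1 W=0
Move 8: W@(3,4) -> caps B=1 W=0
Move 9: B@(2,3) -> caps B=1 W=0

Answer: ....B
W..B.
...BB
.W..W
B....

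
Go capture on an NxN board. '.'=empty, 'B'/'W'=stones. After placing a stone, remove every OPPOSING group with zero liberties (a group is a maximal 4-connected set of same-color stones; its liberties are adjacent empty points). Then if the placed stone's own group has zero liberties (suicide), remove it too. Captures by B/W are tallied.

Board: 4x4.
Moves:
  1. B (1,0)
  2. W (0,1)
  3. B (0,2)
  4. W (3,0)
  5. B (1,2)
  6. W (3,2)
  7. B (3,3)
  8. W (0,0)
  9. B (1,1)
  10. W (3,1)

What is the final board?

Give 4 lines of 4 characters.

Answer: ..B.
BBB.
....
WWWB

Derivation:
Move 1: B@(1,0) -> caps B=0 W=0
Move 2: W@(0,1) -> caps B=0 W=0
Move 3: B@(0,2) -> caps B=0 W=0
Move 4: W@(3,0) -> caps B=0 W=0
Move 5: B@(1,2) -> caps B=0 W=0
Move 6: W@(3,2) -> caps B=0 W=0
Move 7: B@(3,3) -> caps B=0 W=0
Move 8: W@(0,0) -> caps B=0 W=0
Move 9: B@(1,1) -> caps B=2 W=0
Move 10: W@(3,1) -> caps B=2 W=0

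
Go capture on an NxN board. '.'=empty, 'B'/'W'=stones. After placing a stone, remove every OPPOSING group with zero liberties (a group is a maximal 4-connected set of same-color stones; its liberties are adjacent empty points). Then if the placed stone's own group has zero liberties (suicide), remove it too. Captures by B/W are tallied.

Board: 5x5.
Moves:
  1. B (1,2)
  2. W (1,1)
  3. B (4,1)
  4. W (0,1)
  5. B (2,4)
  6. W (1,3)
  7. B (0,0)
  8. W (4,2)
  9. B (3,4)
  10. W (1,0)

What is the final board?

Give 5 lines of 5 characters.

Move 1: B@(1,2) -> caps B=0 W=0
Move 2: W@(1,1) -> caps B=0 W=0
Move 3: B@(4,1) -> caps B=0 W=0
Move 4: W@(0,1) -> caps B=0 W=0
Move 5: B@(2,4) -> caps B=0 W=0
Move 6: W@(1,3) -> caps B=0 W=0
Move 7: B@(0,0) -> caps B=0 W=0
Move 8: W@(4,2) -> caps B=0 W=0
Move 9: B@(3,4) -> caps B=0 W=0
Move 10: W@(1,0) -> caps B=0 W=1

Answer: .W...
WWBW.
....B
....B
.BW..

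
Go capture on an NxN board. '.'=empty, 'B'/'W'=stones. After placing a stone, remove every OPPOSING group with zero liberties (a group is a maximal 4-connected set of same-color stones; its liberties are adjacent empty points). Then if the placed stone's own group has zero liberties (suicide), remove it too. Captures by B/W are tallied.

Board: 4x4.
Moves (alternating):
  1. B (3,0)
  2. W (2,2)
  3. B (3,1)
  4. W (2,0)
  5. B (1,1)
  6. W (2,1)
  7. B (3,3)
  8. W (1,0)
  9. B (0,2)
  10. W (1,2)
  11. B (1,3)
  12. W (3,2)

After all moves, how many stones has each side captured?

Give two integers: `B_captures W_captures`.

Answer: 0 2

Derivation:
Move 1: B@(3,0) -> caps B=0 W=0
Move 2: W@(2,2) -> caps B=0 W=0
Move 3: B@(3,1) -> caps B=0 W=0
Move 4: W@(2,0) -> caps B=0 W=0
Move 5: B@(1,1) -> caps B=0 W=0
Move 6: W@(2,1) -> caps B=0 W=0
Move 7: B@(3,3) -> caps B=0 W=0
Move 8: W@(1,0) -> caps B=0 W=0
Move 9: B@(0,2) -> caps B=0 W=0
Move 10: W@(1,2) -> caps B=0 W=0
Move 11: B@(1,3) -> caps B=0 W=0
Move 12: W@(3,2) -> caps B=0 W=2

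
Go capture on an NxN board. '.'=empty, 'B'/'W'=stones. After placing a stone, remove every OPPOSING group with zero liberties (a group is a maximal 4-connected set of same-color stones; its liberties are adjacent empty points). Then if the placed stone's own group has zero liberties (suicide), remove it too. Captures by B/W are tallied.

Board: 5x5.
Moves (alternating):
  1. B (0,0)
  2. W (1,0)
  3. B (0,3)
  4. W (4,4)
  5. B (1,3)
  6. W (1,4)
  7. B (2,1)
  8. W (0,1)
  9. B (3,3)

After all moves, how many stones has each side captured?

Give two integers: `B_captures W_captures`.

Move 1: B@(0,0) -> caps B=0 W=0
Move 2: W@(1,0) -> caps B=0 W=0
Move 3: B@(0,3) -> caps B=0 W=0
Move 4: W@(4,4) -> caps B=0 W=0
Move 5: B@(1,3) -> caps B=0 W=0
Move 6: W@(1,4) -> caps B=0 W=0
Move 7: B@(2,1) -> caps B=0 W=0
Move 8: W@(0,1) -> caps B=0 W=1
Move 9: B@(3,3) -> caps B=0 W=1

Answer: 0 1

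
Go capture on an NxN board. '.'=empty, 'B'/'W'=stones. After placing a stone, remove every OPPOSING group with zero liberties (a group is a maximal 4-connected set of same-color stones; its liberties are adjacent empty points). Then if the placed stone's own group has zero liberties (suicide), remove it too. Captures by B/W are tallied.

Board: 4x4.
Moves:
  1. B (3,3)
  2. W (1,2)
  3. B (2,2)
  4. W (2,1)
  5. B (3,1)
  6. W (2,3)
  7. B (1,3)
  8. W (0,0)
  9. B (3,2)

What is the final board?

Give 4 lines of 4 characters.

Move 1: B@(3,3) -> caps B=0 W=0
Move 2: W@(1,2) -> caps B=0 W=0
Move 3: B@(2,2) -> caps B=0 W=0
Move 4: W@(2,1) -> caps B=0 W=0
Move 5: B@(3,1) -> caps B=0 W=0
Move 6: W@(2,3) -> caps B=0 W=0
Move 7: B@(1,3) -> caps B=1 W=0
Move 8: W@(0,0) -> caps B=1 W=0
Move 9: B@(3,2) -> caps B=1 W=0

Answer: W...
..WB
.WB.
.BBB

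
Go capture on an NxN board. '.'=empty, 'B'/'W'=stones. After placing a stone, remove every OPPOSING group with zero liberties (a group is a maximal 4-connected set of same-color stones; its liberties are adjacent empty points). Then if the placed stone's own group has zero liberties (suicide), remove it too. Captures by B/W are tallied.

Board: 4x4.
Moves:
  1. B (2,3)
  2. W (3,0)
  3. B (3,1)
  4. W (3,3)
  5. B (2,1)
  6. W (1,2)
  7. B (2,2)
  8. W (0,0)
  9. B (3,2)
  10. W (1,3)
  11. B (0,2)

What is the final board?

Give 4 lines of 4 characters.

Answer: W.B.
..WW
.BBB
WBB.

Derivation:
Move 1: B@(2,3) -> caps B=0 W=0
Move 2: W@(3,0) -> caps B=0 W=0
Move 3: B@(3,1) -> caps B=0 W=0
Move 4: W@(3,3) -> caps B=0 W=0
Move 5: B@(2,1) -> caps B=0 W=0
Move 6: W@(1,2) -> caps B=0 W=0
Move 7: B@(2,2) -> caps B=0 W=0
Move 8: W@(0,0) -> caps B=0 W=0
Move 9: B@(3,2) -> caps B=1 W=0
Move 10: W@(1,3) -> caps B=1 W=0
Move 11: B@(0,2) -> caps B=1 W=0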